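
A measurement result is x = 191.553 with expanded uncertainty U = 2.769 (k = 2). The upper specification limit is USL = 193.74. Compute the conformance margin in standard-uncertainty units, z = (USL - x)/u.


u = U / k = 2.769 / 2 = 1.3845
margin = |USL - x| = |193.74 - 191.553| = 2.187
z = margin / u = 2.187 / 1.3845
z = 1.5796

1.5796


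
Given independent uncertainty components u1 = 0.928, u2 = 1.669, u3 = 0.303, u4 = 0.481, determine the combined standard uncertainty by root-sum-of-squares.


uc = sqrt(0.928^2 + 1.669^2 + 0.303^2 + 0.481^2)
uc = sqrt(3.969915)
uc = 1.9925

1.9925


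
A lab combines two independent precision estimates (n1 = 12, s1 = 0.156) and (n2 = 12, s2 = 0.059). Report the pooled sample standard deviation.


s_p = sqrt(((n1-1)*s1^2 + (n2-1)*s2^2) / (n1+n2-2))
numerator = (12-1)*0.156^2 + (12-1)*0.059^2 = 0.267696 + 0.038291 = 0.305987
denominator = 12 + 12 - 2 = 22
s_p^2 = 0.305987 / 22 = 0.0139085
s_p = sqrt(0.0139085) = 0.1179

0.1179


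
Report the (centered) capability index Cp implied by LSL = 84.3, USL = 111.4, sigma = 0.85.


Cp = (USL - LSL) / (6 * sigma)
= (111.4 - 84.3) / (6 * 0.85)
= 27.1000 / 5.1000
= 5.3137

5.3137


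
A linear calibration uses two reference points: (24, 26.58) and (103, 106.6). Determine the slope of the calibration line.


slope = (y2 - y1) / (x2 - x1)
= (106.6 - 26.58) / (103 - 24)
= 80.0200 / 79
= 1.0129

1.0129


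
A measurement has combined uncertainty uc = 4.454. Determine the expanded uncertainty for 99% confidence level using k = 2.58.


U = k * uc
U = 2.58 * 4.454
U = 11.4913

11.4913


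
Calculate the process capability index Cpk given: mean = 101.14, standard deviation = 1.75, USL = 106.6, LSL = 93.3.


Cpu = (USL - mean) / (3*sigma) = (106.6 - 101.14) / (3*1.75) = 1.0400
Cpl = (mean - LSL) / (3*sigma) = (101.14 - 93.3) / (3*1.75) = 1.4933
Cpk = min(Cpu, Cpl) = 1.0400

1.0400


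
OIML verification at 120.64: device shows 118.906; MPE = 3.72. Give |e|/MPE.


e = indication - reference = 118.906 - 120.64 = -1.7340
|e| = 1.7340
ratio = |e| / MPE = 1.7340 / 3.72
ratio = 0.4661

0.4661


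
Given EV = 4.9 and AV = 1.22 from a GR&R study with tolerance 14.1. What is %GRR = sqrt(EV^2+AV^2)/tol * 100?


GRR = sqrt(EV^2 + AV^2) = sqrt(4.9^2 + 1.22^2) = 5.049594
%GRR = GRR / tol * 100 = 5.049594 / 14.1 * 100
%GRR = 35.8127

35.8127


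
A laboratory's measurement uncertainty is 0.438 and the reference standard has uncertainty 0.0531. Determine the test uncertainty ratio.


TUR = u_lab / u_ref
= 0.438 / 0.0531
= 8.2486

8.2486


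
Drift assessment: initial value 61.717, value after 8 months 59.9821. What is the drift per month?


rate = (v2 - v1) / months
= (59.9821 - 61.717) / 8
= -1.7349 / 8
= -0.2169

-0.2169


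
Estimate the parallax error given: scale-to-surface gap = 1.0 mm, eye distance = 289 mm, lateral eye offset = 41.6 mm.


error = h * offset / d
= 1.0 * 41.6 / 289
= 0.1439

0.1439


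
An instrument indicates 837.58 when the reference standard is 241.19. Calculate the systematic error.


Systematic error = measured - true
= 837.58 - 241.19
= 596.3900

596.3900


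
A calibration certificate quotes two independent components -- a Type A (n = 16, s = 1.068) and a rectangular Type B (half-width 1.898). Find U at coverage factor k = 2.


u_A = s / sqrt(n) = 1.068 / sqrt(16) = 0.267
u_B = half_width / sqrt(3) = 1.898 / sqrt(3) = 1.0958108
uc = sqrt(u_A^2 + u_B^2) = sqrt(0.267^2 + 1.0958108^2) = 1.1278698
U = k * uc = 2 * 1.1278698
U = 2.2557

2.2557


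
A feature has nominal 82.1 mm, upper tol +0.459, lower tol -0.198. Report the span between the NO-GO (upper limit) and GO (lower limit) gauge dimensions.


GO = nominal - lower_tol (smallest hole = maximum material condition)
GO = 82.1 - 0.198 = 81.902
NO-GO = nominal + upper_tol (largest hole = least material condition)
NO-GO = 82.1 + 0.459 = 82.559
spread = NO-GO - GO = 82.559 - 81.902 = 0.6570

0.6570


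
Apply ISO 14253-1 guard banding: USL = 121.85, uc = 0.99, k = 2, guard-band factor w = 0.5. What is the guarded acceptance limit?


U = k * uc = 2 * 0.99 = 1.98
guard band g = w * U = 0.5 * 1.98 = 0.99
AL = USL - g = 121.85 - 0.99
AL = 120.8600

120.8600


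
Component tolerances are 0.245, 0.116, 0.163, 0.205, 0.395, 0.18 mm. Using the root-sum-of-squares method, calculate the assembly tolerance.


RSS = sqrt(0.245^2 + 0.116^2 + 0.163^2 + 0.205^2 + 0.395^2 + 0.18^2)
= sqrt(0.3305)
= 0.5749

0.5749


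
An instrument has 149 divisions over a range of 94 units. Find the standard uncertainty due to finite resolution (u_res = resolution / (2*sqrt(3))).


resolution = range / divisions
resolution = 94 / 149 = 0.63087248
u_res = resolution / (2*sqrt(3))
u_res = 0.63087248 / 3.4641016
u_res = 0.1821

0.1821


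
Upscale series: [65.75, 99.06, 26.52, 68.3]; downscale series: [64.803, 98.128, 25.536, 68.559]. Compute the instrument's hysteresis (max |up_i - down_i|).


|65.75 - 64.803| = 0.9470
|99.06 - 98.128| = 0.9320
|26.52 - 25.536| = 0.9840
|68.3 - 68.559| = 0.2590
hysteresis = max(diffs) = 0.9840

0.9840


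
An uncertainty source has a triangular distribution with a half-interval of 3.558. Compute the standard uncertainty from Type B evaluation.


u_B = half_width / sqrt(6)
u_B = 3.558 / 2.4494897
u_B = 1.4525

1.4525


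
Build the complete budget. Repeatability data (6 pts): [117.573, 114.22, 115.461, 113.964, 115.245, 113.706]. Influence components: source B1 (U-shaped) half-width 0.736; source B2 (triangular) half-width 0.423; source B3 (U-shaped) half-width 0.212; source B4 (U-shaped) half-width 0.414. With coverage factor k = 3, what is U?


mean = (117.573 + 114.22 + 115.461 + 113.964 + 115.245 + 113.706) / 6 = 115.0281667
s = sqrt(sum((x - mean)^2)/(n-1)) = 1.4313802
u_A = s / sqrt(n) = 1.4313802 / sqrt(6) = 0.58435852
u_B1 = 0.736 / sqrt(2) = 0.52043059
u_B2 = 0.423 / sqrt(6) = 0.17268903
u_B3 = 0.212 / sqrt(2) = 0.14990664
u_B4 = 0.414 / sqrt(2) = 0.29274221
uc = sqrt(0.58435852^2 + 0.52043059^2 + 0.17268903^2 + 0.14990664^2 + 0.29274221^2) = 0.86620689
U = k * uc = 3 * 0.86620689
U = 2.5986

2.5986


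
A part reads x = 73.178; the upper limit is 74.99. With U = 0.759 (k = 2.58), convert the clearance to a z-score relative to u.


u = U / k = 0.759 / 2.58 = 0.29418605
margin = |USL - x| = |74.99 - 73.178| = 1.812
z = margin / u = 1.812 / 0.29418605
z = 6.1594

6.1594


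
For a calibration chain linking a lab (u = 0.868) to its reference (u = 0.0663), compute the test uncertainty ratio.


TUR = u_lab / u_ref
= 0.868 / 0.0663
= 13.0920

13.0920


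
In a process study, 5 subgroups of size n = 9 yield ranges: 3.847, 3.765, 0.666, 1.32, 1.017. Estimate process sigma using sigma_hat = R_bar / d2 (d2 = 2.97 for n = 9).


R_bar = (3.847 + 3.765 + 0.666 + 1.32 + 1.017) / 5
R_bar = 10.615 / 5 = 2.123
sigma_hat = R_bar / d2 = 2.123 / 2.97 = 0.7148

0.7148


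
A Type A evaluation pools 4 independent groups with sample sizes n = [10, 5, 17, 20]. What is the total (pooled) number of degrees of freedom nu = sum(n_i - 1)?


nu = sum_i (n_i - 1)
nu = ((10 - 1) + (5 - 1) + (17 - 1) + (20 - 1))
nu = 9 + 4 + 16 + 19
nu = 48

48


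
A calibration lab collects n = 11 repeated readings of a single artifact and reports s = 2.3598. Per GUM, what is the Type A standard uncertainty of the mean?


u_A = s / sqrt(n)
u_A = 2.3598 / sqrt(11)
u_A = 2.3598 / 3.3166248
u_A = 0.7115

0.7115


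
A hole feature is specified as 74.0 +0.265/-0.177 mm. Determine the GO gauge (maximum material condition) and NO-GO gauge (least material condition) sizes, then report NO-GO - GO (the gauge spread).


GO = nominal - lower_tol (smallest hole = maximum material condition)
GO = 74.0 - 0.177 = 73.823
NO-GO = nominal + upper_tol (largest hole = least material condition)
NO-GO = 74.0 + 0.265 = 74.265
spread = NO-GO - GO = 74.265 - 73.823 = 0.4420

0.4420


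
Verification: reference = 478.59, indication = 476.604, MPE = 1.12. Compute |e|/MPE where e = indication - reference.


e = indication - reference = 476.604 - 478.59 = -1.9860
|e| = 1.9860
ratio = |e| / MPE = 1.9860 / 1.12
ratio = 1.7732

1.7732


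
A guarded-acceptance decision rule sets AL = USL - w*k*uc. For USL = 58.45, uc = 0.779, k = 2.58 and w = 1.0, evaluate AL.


U = k * uc = 2.58 * 0.779 = 2.00982
guard band g = w * U = 1.0 * 2.00982 = 2.00982
AL = USL - g = 58.45 - 2.00982
AL = 56.4402

56.4402


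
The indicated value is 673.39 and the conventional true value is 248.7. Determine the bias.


Systematic error = measured - true
= 673.39 - 248.7
= 424.6900

424.6900


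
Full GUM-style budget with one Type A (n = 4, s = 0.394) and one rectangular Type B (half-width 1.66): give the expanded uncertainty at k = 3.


u_A = s / sqrt(n) = 0.394 / sqrt(4) = 0.197
u_B = half_width / sqrt(3) = 1.66 / sqrt(3) = 0.95840145
uc = sqrt(u_A^2 + u_B^2) = sqrt(0.197^2 + 0.95840145^2) = 0.97843873
U = k * uc = 3 * 0.97843873
U = 2.9353

2.9353


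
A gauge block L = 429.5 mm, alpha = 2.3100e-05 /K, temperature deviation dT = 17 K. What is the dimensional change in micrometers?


dL = L * alpha * dT
= 429.5 * 2.3100e-05 * 17
= 0.1686646 mm
dL_um = 0.1686646 * 1000 = 168.6646 um

168.6646


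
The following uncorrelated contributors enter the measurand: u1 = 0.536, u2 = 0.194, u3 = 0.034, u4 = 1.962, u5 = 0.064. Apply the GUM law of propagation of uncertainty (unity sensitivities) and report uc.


uc = sqrt(0.536^2 + 0.194^2 + 0.034^2 + 1.962^2 + 0.064^2)
uc = sqrt(4.179628)
uc = 2.0444

2.0444


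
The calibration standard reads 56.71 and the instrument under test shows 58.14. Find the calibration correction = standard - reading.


Correction = standard - reading
= 56.71 - 58.14
= -1.4300

-1.4300


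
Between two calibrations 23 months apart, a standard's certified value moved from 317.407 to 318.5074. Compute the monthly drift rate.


rate = (v2 - v1) / months
= (318.5074 - 317.407) / 23
= 1.1004 / 23
= 0.0478

0.0478


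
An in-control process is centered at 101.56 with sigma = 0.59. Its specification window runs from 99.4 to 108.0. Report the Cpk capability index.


Cpu = (USL - mean) / (3*sigma) = (108.0 - 101.56) / (3*0.59) = 3.6384
Cpl = (mean - LSL) / (3*sigma) = (101.56 - 99.4) / (3*0.59) = 1.2203
Cpk = min(Cpu, Cpl) = 1.2203

1.2203


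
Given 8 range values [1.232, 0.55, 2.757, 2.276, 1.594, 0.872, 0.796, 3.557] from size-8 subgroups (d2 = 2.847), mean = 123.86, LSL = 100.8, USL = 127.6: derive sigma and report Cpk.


R_bar = (1.232 + 0.55 + 2.757 + 2.276 + 1.594 + 0.872 + 0.796 + 3.557) / 8 = 1.70425
sigma = R_bar / d2 = 1.70425 / 2.847 = 0.59861257
Cp = (USL - LSL)/(6*sigma) = (127.6 - 100.8)/(6*0.59861257) = 7.4617
Cpu = (127.6 - 123.86)/(3*0.59861257) = 2.0826
Cpl = (123.86 - 100.8)/(3*0.59861257) = 12.8408
Cpk = min(Cpu, Cpl) = 2.0826

2.0826


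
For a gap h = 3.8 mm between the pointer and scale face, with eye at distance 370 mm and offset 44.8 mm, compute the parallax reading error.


error = h * offset / d
= 3.8 * 44.8 / 370
= 0.4601

0.4601


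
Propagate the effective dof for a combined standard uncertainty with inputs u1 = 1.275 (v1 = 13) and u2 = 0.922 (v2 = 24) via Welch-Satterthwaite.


uc = sqrt(u1^2 + u2^2) = sqrt(1.275^2 + 0.922^2) = 1.5734386
v_eff = uc^4 / (u1^4/v1 + u2^4/v2)
= 1.5734386^4 / (1.275^4/13 + 0.922^4/24)
= 6.1291352 / 0.2333914
v_eff = 26.2612

26.2612


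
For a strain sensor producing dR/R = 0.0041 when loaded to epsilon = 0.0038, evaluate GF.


GF = (dR/R) / epsilon
= 0.0041 / 0.0038
= 1.0789

1.0789


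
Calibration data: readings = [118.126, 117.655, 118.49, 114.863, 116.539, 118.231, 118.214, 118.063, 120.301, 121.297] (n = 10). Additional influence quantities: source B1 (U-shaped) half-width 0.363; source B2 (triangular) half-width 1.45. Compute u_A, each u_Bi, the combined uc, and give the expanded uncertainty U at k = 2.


mean = (118.126 + 117.655 + 118.49 + 114.863 + 116.539 + 118.231 + 118.214 + 118.063 + 120.301 + 121.297) / 10 = 118.1779
s = sqrt(sum((x - mean)^2)/(n-1)) = 1.7733127
u_A = s / sqrt(n) = 1.7733127 / sqrt(10) = 0.56077071
u_B1 = 0.363 / sqrt(2) = 0.25667976
u_B2 = 1.45 / sqrt(6) = 0.59196002
uc = sqrt(0.56077071^2 + 0.25667976^2 + 0.59196002^2) = 0.85484791
U = k * uc = 2 * 0.85484791
U = 1.7097

1.7097


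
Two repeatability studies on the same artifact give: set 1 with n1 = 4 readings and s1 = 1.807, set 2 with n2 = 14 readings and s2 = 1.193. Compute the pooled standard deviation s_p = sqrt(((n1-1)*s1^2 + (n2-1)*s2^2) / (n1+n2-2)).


s_p = sqrt(((n1-1)*s1^2 + (n2-1)*s2^2) / (n1+n2-2))
numerator = (4-1)*1.807^2 + (14-1)*1.193^2 = 9.795747 + 18.502237 = 28.297984
denominator = 4 + 14 - 2 = 16
s_p^2 = 28.297984 / 16 = 1.768624
s_p = sqrt(1.768624) = 1.3299

1.3299


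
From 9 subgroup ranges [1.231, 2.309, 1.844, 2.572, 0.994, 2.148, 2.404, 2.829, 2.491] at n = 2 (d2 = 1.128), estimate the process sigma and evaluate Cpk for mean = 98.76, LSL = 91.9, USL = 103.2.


R_bar = (1.231 + 2.309 + 1.844 + 2.572 + 0.994 + 2.148 + 2.404 + 2.829 + 2.491) / 9 = 2.0913333
sigma = R_bar / d2 = 2.0913333 / 1.128 = 1.8540189
Cp = (USL - LSL)/(6*sigma) = (103.2 - 91.9)/(6*1.8540189) = 1.0158
Cpu = (103.2 - 98.76)/(3*1.8540189) = 0.7983
Cpl = (98.76 - 91.9)/(3*1.8540189) = 1.2334
Cpk = min(Cpu, Cpl) = 0.7983

0.7983


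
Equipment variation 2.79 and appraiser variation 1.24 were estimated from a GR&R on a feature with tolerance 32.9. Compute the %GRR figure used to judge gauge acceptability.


GRR = sqrt(EV^2 + AV^2) = sqrt(2.79^2 + 1.24^2) = 3.0531459
%GRR = GRR / tol * 100 = 3.0531459 / 32.9 * 100
%GRR = 9.2801

9.2801


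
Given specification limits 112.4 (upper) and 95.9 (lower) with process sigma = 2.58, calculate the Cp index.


Cp = (USL - LSL) / (6 * sigma)
= (112.4 - 95.9) / (6 * 2.58)
= 16.5000 / 15.4800
= 1.0659

1.0659


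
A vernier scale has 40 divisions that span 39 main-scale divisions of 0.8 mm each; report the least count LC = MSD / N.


LC = MSD / n_div
= 0.8 / 40
= 0.0200

0.0200


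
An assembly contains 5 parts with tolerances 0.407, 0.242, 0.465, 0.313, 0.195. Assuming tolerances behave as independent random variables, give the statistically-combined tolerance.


RSS = sqrt(0.407^2 + 0.242^2 + 0.465^2 + 0.313^2 + 0.195^2)
= sqrt(0.576432)
= 0.7592

0.7592


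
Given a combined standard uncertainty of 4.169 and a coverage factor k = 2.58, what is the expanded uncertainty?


U = k * uc
U = 2.58 * 4.169
U = 10.7560

10.7560


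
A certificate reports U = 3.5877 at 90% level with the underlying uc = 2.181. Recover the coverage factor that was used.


k = U / uc
k = 3.5877 / 2.181
k = 1.645

1.645


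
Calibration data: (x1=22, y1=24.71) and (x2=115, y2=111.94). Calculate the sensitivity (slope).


slope = (y2 - y1) / (x2 - x1)
= (111.94 - 24.71) / (115 - 22)
= 87.2300 / 93
= 0.9380

0.9380


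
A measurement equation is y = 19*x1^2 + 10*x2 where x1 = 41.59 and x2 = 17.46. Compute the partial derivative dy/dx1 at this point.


y = 19*x1^2 + 10*x2
dy/dx1 = 2*19*x1
Evaluate at x1 = 41.59: c1 = 38 * 41.59
c1 = 1580.4200

1580.4200


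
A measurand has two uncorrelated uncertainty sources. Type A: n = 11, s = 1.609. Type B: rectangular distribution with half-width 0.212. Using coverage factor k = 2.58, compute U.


u_A = s / sqrt(n) = 1.609 / sqrt(11) = 0.48513175
u_B = half_width / sqrt(3) = 0.212 / sqrt(3) = 0.12239826
uc = sqrt(u_A^2 + u_B^2) = sqrt(0.48513175^2 + 0.12239826^2) = 0.50033404
U = k * uc = 2.58 * 0.50033404
U = 1.2909

1.2909


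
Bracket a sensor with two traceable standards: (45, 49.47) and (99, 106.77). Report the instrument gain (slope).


slope = (y2 - y1) / (x2 - x1)
= (106.77 - 49.47) / (99 - 45)
= 57.3000 / 54
= 1.0611

1.0611


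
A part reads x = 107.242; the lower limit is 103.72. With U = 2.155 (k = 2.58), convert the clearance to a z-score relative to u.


u = U / k = 2.155 / 2.58 = 0.83527132
margin = |LSL - x| = |103.72 - 107.242| = 3.522
z = margin / u = 3.522 / 0.83527132
z = 4.2166

4.2166


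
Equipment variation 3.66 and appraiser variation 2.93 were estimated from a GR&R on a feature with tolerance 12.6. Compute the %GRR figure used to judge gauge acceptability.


GRR = sqrt(EV^2 + AV^2) = sqrt(3.66^2 + 2.93^2) = 4.6883366
%GRR = GRR / tol * 100 = 4.6883366 / 12.6 * 100
%GRR = 37.2090

37.2090


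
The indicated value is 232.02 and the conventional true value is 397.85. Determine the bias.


Systematic error = measured - true
= 232.02 - 397.85
= -165.8300

-165.8300


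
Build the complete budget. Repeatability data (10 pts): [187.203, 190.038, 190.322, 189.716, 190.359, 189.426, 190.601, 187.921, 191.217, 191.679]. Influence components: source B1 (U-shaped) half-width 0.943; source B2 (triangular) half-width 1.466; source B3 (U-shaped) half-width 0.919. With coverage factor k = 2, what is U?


mean = (187.203 + 190.038 + 190.322 + 189.716 + 190.359 + 189.426 + 190.601 + 187.921 + 191.217 + 191.679) / 10 = 189.8482
s = sqrt(sum((x - mean)^2)/(n-1)) = 1.3832526
u_A = s / sqrt(n) = 1.3832526 / sqrt(10) = 0.43742288
u_B1 = 0.943 / sqrt(2) = 0.66680169
u_B2 = 1.466 / sqrt(6) = 0.59849199
u_B3 = 0.919 / sqrt(2) = 0.64983113
uc = sqrt(0.43742288^2 + 0.66680169^2 + 0.59849199^2 + 0.64983113^2) = 1.1901413
U = k * uc = 2 * 1.1901413
U = 2.3803

2.3803


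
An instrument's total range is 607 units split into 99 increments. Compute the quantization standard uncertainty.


resolution = range / divisions
resolution = 607 / 99 = 6.1313131
u_res = resolution / (2*sqrt(3))
u_res = 6.1313131 / 3.4641016
u_res = 1.7700

1.7700


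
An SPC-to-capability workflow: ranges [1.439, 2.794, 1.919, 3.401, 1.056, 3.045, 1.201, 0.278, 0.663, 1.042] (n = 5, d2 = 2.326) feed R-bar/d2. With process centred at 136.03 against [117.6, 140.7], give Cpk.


R_bar = (1.439 + 2.794 + 1.919 + 3.401 + 1.056 + 3.045 + 1.201 + 0.278 + 0.663 + 1.042) / 10 = 1.6838
sigma = R_bar / d2 = 1.6838 / 2.326 = 0.7239037
Cp = (USL - LSL)/(6*sigma) = (140.7 - 117.6)/(6*0.7239037) = 5.3184
Cpu = (140.7 - 136.03)/(3*0.7239037) = 2.1504
Cpl = (136.03 - 117.6)/(3*0.7239037) = 8.4864
Cpk = min(Cpu, Cpl) = 2.1504

2.1504


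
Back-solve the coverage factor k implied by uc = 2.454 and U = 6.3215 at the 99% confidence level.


k = U / uc
k = 6.3215 / 2.454
k = 2.576

2.576


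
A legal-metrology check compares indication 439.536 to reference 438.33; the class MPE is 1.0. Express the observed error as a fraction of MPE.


e = indication - reference = 439.536 - 438.33 = 1.2060
|e| = 1.2060
ratio = |e| / MPE = 1.2060 / 1.0
ratio = 1.2060

1.2060


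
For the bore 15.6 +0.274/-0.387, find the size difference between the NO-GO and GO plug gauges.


GO = nominal - lower_tol (smallest hole = maximum material condition)
GO = 15.6 - 0.387 = 15.213
NO-GO = nominal + upper_tol (largest hole = least material condition)
NO-GO = 15.6 + 0.274 = 15.874
spread = NO-GO - GO = 15.874 - 15.213 = 0.6610

0.6610


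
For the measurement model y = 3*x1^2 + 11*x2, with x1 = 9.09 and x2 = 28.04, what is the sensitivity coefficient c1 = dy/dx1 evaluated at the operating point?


y = 3*x1^2 + 11*x2
dy/dx1 = 2*3*x1
Evaluate at x1 = 9.09: c1 = 6 * 9.09
c1 = 54.5400

54.5400


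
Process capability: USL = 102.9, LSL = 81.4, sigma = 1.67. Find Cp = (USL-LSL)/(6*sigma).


Cp = (USL - LSL) / (6 * sigma)
= (102.9 - 81.4) / (6 * 1.67)
= 21.5000 / 10.0200
= 2.1457

2.1457


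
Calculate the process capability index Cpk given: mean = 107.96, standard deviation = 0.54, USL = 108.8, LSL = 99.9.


Cpu = (USL - mean) / (3*sigma) = (108.8 - 107.96) / (3*0.54) = 0.5185
Cpl = (mean - LSL) / (3*sigma) = (107.96 - 99.9) / (3*0.54) = 4.9753
Cpk = min(Cpu, Cpl) = 0.5185

0.5185


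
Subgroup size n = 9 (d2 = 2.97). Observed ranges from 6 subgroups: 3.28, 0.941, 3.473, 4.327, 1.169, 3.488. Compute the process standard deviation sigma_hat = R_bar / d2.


R_bar = (3.28 + 0.941 + 3.473 + 4.327 + 1.169 + 3.488) / 6
R_bar = 16.678 / 6 = 2.7796667
sigma_hat = R_bar / d2 = 2.7796667 / 2.97 = 0.9359

0.9359


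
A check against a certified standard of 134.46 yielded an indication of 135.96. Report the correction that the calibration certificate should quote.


Correction = standard - reading
= 134.46 - 135.96
= -1.5000

-1.5000


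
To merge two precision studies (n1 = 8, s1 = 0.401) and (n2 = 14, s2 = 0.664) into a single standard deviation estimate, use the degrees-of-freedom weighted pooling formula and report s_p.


s_p = sqrt(((n1-1)*s1^2 + (n2-1)*s2^2) / (n1+n2-2))
numerator = (8-1)*0.401^2 + (14-1)*0.664^2 = 1.125607 + 5.731648 = 6.857255
denominator = 8 + 14 - 2 = 20
s_p^2 = 6.857255 / 20 = 0.34286275
s_p = sqrt(0.34286275) = 0.5855

0.5855


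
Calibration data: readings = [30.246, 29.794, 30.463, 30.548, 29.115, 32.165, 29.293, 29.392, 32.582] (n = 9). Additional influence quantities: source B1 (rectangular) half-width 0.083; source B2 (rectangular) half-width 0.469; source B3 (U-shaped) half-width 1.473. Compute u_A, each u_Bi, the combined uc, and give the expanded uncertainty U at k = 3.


mean = (30.246 + 29.794 + 30.463 + 30.548 + 29.115 + 32.165 + 29.293 + 29.392 + 32.582) / 9 = 30.39977778
s = sqrt(sum((x - mean)^2)/(n-1)) = 1.2341957
u_A = s / sqrt(n) = 1.2341957 / sqrt(9) = 0.41139857
u_B1 = 0.083 / sqrt(3) = 0.047920072
u_B2 = 0.469 / sqrt(3) = 0.27077728
u_B3 = 1.473 / sqrt(2) = 1.0415683
uc = sqrt(0.41139857^2 + 0.047920072^2 + 0.27077728^2 + 1.0415683^2) = 1.1531392
U = k * uc = 3 * 1.1531392
U = 3.4594

3.4594


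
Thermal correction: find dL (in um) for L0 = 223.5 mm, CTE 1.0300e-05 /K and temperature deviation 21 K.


dL = L * alpha * dT
= 223.5 * 1.0300e-05 * 21
= 0.0483430 mm
dL_um = 0.0483430 * 1000 = 48.3430 um

48.3430


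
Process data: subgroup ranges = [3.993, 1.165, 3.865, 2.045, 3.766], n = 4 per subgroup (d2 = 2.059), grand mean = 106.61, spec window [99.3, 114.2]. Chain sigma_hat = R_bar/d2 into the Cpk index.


R_bar = (3.993 + 1.165 + 3.865 + 2.045 + 3.766) / 5 = 2.9668
sigma = R_bar / d2 = 2.9668 / 2.059 = 1.4408936
Cp = (USL - LSL)/(6*sigma) = (114.2 - 99.3)/(6*1.4408936) = 1.7235
Cpu = (114.2 - 106.61)/(3*1.4408936) = 1.7559
Cpl = (106.61 - 99.3)/(3*1.4408936) = 1.6911
Cpk = min(Cpu, Cpl) = 1.6911

1.6911


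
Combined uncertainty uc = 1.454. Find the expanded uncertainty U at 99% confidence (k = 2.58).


U = k * uc
U = 2.58 * 1.454
U = 3.7513

3.7513


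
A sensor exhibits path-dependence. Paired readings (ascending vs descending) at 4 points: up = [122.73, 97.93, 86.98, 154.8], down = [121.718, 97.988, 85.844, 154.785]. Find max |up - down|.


|122.73 - 121.718| = 1.0120
|97.93 - 97.988| = 0.0580
|86.98 - 85.844| = 1.1360
|154.8 - 154.785| = 0.0150
hysteresis = max(diffs) = 1.1360

1.1360


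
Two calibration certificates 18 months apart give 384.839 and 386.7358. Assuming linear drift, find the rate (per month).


rate = (v2 - v1) / months
= (386.7358 - 384.839) / 18
= 1.8968 / 18
= 0.1054

0.1054


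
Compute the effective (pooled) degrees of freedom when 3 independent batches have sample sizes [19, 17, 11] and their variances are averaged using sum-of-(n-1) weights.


nu = sum_i (n_i - 1)
nu = ((19 - 1) + (17 - 1) + (11 - 1))
nu = 18 + 16 + 10
nu = 44

44


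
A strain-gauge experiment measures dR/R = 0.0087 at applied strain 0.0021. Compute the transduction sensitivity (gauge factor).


GF = (dR/R) / epsilon
= 0.0087 / 0.0021
= 4.1429

4.1429


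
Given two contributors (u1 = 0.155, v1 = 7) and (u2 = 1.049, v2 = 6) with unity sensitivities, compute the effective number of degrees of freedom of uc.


uc = sqrt(u1^2 + u2^2) = sqrt(0.155^2 + 1.049^2) = 1.0603896
v_eff = uc^4 / (u1^4/v1 + u2^4/v2)
= 1.0603896^4 / (0.155^4/7 + 1.049^4/6)
= 1.2643341 / 0.20189618
v_eff = 6.2623

6.2623


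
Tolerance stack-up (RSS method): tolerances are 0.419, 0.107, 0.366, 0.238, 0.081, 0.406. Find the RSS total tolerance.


RSS = sqrt(0.419^2 + 0.107^2 + 0.366^2 + 0.238^2 + 0.081^2 + 0.406^2)
= sqrt(0.549007)
= 0.7410

0.7410


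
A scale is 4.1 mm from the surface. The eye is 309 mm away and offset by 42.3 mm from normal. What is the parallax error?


error = h * offset / d
= 4.1 * 42.3 / 309
= 0.5613

0.5613


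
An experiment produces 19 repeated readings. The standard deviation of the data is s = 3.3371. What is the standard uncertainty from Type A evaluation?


u_A = s / sqrt(n)
u_A = 3.3371 / sqrt(19)
u_A = 3.3371 / 4.3588989
u_A = 0.7656

0.7656


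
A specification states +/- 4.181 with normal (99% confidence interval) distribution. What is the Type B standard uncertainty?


u_B = half_width / 2.576
u_B = 4.181 / 2.576
u_B = 1.6231

1.6231


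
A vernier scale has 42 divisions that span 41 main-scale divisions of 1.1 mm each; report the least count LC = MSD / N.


LC = MSD / n_div
= 1.1 / 42
= 0.0262

0.0262


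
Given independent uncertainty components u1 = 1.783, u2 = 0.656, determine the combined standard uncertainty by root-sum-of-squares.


uc = sqrt(1.783^2 + 0.656^2)
uc = sqrt(3.609425)
uc = 1.8998

1.8998


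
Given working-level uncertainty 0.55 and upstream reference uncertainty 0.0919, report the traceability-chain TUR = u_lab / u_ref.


TUR = u_lab / u_ref
= 0.55 / 0.0919
= 5.9848

5.9848


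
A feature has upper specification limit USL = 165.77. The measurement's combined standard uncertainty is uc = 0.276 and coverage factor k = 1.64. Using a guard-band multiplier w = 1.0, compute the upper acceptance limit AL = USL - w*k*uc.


U = k * uc = 1.64 * 0.276 = 0.45264
guard band g = w * U = 1.0 * 0.45264 = 0.45264
AL = USL - g = 165.77 - 0.45264
AL = 165.3174

165.3174


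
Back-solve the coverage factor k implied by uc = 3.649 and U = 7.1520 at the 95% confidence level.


k = U / uc
k = 7.1520 / 3.649
k = 1.96

1.96


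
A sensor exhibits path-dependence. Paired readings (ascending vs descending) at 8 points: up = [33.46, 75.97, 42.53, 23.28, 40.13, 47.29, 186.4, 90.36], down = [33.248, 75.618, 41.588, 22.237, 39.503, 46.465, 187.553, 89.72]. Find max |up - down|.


|33.46 - 33.248| = 0.2120
|75.97 - 75.618| = 0.3520
|42.53 - 41.588| = 0.9420
|23.28 - 22.237| = 1.0430
|40.13 - 39.503| = 0.6270
|47.29 - 46.465| = 0.8250
|186.4 - 187.553| = 1.1530
|90.36 - 89.72| = 0.6400
hysteresis = max(diffs) = 1.1530

1.1530


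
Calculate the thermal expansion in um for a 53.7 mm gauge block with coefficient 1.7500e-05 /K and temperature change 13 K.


dL = L * alpha * dT
= 53.7 * 1.7500e-05 * 13
= 0.0122167 mm
dL_um = 0.0122167 * 1000 = 12.2167 um

12.2167


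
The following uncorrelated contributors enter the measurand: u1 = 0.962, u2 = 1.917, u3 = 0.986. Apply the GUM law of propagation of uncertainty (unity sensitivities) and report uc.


uc = sqrt(0.962^2 + 1.917^2 + 0.986^2)
uc = sqrt(5.572529)
uc = 2.3606

2.3606


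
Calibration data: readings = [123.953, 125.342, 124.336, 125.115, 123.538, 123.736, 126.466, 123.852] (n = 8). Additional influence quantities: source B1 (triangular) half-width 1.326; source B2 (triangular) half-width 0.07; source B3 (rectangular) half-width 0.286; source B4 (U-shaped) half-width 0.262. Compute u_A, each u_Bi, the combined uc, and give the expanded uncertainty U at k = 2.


mean = (123.953 + 125.342 + 124.336 + 125.115 + 123.538 + 123.736 + 126.466 + 123.852) / 8 = 124.54225
s = sqrt(sum((x - mean)^2)/(n-1)) = 1.013707
u_A = s / sqrt(n) = 1.013707 / sqrt(8) = 0.35839955
u_B1 = 1.326 / sqrt(6) = 0.54133723
u_B2 = 0.07 / sqrt(6) = 0.02857738
u_B3 = 0.286 / sqrt(3) = 0.16512218
u_B4 = 0.262 / sqrt(2) = 0.18526198
uc = sqrt(0.35839955^2 + 0.54133723^2 + 0.02857738^2 + 0.16512218^2 + 0.18526198^2) = 0.69562938
U = k * uc = 2 * 0.69562938
U = 1.3913

1.3913


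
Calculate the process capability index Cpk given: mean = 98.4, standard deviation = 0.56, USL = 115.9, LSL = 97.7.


Cpu = (USL - mean) / (3*sigma) = (115.9 - 98.4) / (3*0.56) = 10.4167
Cpl = (mean - LSL) / (3*sigma) = (98.4 - 97.7) / (3*0.56) = 0.4167
Cpk = min(Cpu, Cpl) = 0.4167

0.4167


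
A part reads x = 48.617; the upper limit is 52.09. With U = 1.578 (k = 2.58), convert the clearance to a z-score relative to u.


u = U / k = 1.578 / 2.58 = 0.61162791
margin = |USL - x| = |52.09 - 48.617| = 3.473
z = margin / u = 3.473 / 0.61162791
z = 5.6783

5.6783


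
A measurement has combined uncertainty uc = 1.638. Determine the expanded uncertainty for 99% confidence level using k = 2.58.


U = k * uc
U = 2.58 * 1.638
U = 4.2260

4.2260


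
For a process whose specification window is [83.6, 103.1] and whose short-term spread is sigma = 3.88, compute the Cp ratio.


Cp = (USL - LSL) / (6 * sigma)
= (103.1 - 83.6) / (6 * 3.88)
= 19.5000 / 23.2800
= 0.8376

0.8376


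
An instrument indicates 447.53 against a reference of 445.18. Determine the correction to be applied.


Correction = standard - reading
= 445.18 - 447.53
= -2.3500

-2.3500


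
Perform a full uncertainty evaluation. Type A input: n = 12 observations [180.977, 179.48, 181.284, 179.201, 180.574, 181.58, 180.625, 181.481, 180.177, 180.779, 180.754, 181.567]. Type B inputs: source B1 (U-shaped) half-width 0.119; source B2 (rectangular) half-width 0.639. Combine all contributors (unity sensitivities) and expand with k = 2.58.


mean = (180.977 + 179.48 + 181.284 + 179.201 + 180.574 + 181.58 + 180.625 + 181.481 + 180.177 + 180.779 + 180.754 + 181.567) / 12 = 180.7065833
s = sqrt(sum((x - mean)^2)/(n-1)) = 0.77418009
u_A = s / sqrt(n) = 0.77418009 / sqrt(12) = 0.22348654
u_B1 = 0.119 / sqrt(2) = 0.084145707
u_B2 = 0.639 / sqrt(3) = 0.36892682
uc = sqrt(0.22348654^2 + 0.084145707^2 + 0.36892682^2) = 0.43946983
U = k * uc = 2.58 * 0.43946983
U = 1.1338

1.1338


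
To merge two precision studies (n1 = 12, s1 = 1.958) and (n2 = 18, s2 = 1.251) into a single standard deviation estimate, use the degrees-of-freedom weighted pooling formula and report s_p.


s_p = sqrt(((n1-1)*s1^2 + (n2-1)*s2^2) / (n1+n2-2))
numerator = (12-1)*1.958^2 + (18-1)*1.251^2 = 42.171404 + 26.605017 = 68.776421
denominator = 12 + 18 - 2 = 28
s_p^2 = 68.776421 / 28 = 2.4563008
s_p = sqrt(2.4563008) = 1.5673

1.5673


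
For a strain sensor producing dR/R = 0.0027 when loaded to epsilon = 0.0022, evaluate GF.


GF = (dR/R) / epsilon
= 0.0027 / 0.0022
= 1.2273

1.2273


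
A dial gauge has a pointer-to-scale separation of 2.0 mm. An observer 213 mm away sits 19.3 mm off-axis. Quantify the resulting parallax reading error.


error = h * offset / d
= 2.0 * 19.3 / 213
= 0.1812

0.1812


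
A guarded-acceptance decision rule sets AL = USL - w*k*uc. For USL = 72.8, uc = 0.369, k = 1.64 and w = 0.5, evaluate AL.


U = k * uc = 1.64 * 0.369 = 0.60516
guard band g = w * U = 0.5 * 0.60516 = 0.30258
AL = USL - g = 72.8 - 0.30258
AL = 72.4974

72.4974


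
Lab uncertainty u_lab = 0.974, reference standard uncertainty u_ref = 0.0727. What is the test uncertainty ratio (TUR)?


TUR = u_lab / u_ref
= 0.974 / 0.0727
= 13.3975

13.3975


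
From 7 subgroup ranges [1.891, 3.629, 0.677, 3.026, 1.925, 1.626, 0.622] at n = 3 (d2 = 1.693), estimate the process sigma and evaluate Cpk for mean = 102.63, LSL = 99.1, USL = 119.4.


R_bar = (1.891 + 3.629 + 0.677 + 3.026 + 1.925 + 1.626 + 0.622) / 7 = 1.9137143
sigma = R_bar / d2 = 1.9137143 / 1.693 = 1.1303688
Cp = (USL - LSL)/(6*sigma) = (119.4 - 99.1)/(6*1.1303688) = 2.9931
Cpu = (119.4 - 102.63)/(3*1.1303688) = 4.9453
Cpl = (102.63 - 99.1)/(3*1.1303688) = 1.0410
Cpk = min(Cpu, Cpl) = 1.0410

1.0410


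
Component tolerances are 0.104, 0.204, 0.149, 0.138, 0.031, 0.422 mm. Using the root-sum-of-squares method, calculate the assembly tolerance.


RSS = sqrt(0.104^2 + 0.204^2 + 0.149^2 + 0.138^2 + 0.031^2 + 0.422^2)
= sqrt(0.272722)
= 0.5222

0.5222


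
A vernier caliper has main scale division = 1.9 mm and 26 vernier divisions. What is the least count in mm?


LC = MSD / n_div
= 1.9 / 26
= 0.0731

0.0731


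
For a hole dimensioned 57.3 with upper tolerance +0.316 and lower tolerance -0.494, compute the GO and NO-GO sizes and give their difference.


GO = nominal - lower_tol (smallest hole = maximum material condition)
GO = 57.3 - 0.494 = 56.806
NO-GO = nominal + upper_tol (largest hole = least material condition)
NO-GO = 57.3 + 0.316 = 57.616
spread = NO-GO - GO = 57.616 - 56.806 = 0.8100

0.8100


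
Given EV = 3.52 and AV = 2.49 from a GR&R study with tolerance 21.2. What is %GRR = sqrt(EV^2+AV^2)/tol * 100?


GRR = sqrt(EV^2 + AV^2) = sqrt(3.52^2 + 2.49^2) = 4.3116702
%GRR = GRR / tol * 100 = 4.3116702 / 21.2 * 100
%GRR = 20.3381

20.3381


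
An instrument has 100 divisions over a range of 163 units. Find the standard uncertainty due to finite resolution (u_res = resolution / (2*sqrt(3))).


resolution = range / divisions
resolution = 163 / 100 = 1.63
u_res = resolution / (2*sqrt(3))
u_res = 1.63 / 3.4641016
u_res = 0.4705

0.4705


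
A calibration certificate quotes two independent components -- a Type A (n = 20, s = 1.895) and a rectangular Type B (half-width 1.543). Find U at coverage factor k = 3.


u_A = s / sqrt(n) = 1.895 / sqrt(20) = 0.42373488
u_B = half_width / sqrt(3) = 1.543 / sqrt(3) = 0.89085147
uc = sqrt(u_A^2 + u_B^2) = sqrt(0.42373488^2 + 0.89085147^2) = 0.98649257
U = k * uc = 3 * 0.98649257
U = 2.9595

2.9595


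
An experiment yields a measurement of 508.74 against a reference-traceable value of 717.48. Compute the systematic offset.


Systematic error = measured - true
= 508.74 - 717.48
= -208.7400

-208.7400


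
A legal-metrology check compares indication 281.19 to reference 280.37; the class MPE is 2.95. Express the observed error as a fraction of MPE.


e = indication - reference = 281.19 - 280.37 = 0.8200
|e| = 0.8200
ratio = |e| / MPE = 0.8200 / 2.95
ratio = 0.2780

0.2780


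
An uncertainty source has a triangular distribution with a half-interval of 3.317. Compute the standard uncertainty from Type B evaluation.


u_B = half_width / sqrt(6)
u_B = 3.317 / 2.4494897
u_B = 1.3542

1.3542


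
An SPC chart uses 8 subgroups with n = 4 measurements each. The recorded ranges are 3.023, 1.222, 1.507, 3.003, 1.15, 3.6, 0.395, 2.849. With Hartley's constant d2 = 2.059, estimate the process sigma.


R_bar = (3.023 + 1.222 + 1.507 + 3.003 + 1.15 + 3.6 + 0.395 + 2.849) / 8
R_bar = 16.749 / 8 = 2.093625
sigma_hat = R_bar / d2 = 2.093625 / 2.059 = 1.0168

1.0168


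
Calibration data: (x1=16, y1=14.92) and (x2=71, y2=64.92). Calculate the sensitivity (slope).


slope = (y2 - y1) / (x2 - x1)
= (64.92 - 14.92) / (71 - 16)
= 50.0000 / 55
= 0.9091

0.9091


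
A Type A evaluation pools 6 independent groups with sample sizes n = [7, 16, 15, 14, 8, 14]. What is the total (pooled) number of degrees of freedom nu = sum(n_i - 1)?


nu = sum_i (n_i - 1)
nu = ((7 - 1) + (16 - 1) + (15 - 1) + (14 - 1) + (8 - 1) + (14 - 1))
nu = 6 + 15 + 14 + 13 + 7 + 13
nu = 68

68


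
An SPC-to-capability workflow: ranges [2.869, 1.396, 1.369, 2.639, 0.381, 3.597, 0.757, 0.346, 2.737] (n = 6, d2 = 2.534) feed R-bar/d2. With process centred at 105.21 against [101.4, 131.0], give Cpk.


R_bar = (2.869 + 1.396 + 1.369 + 2.639 + 0.381 + 3.597 + 0.757 + 0.346 + 2.737) / 9 = 1.7878889
sigma = R_bar / d2 = 1.7878889 / 2.534 = 0.70555994
Cp = (USL - LSL)/(6*sigma) = (131.0 - 101.4)/(6*0.70555994) = 6.9921
Cpu = (131.0 - 105.21)/(3*0.70555994) = 12.1842
Cpl = (105.21 - 101.4)/(3*0.70555994) = 1.8000
Cpk = min(Cpu, Cpl) = 1.8000

1.8000


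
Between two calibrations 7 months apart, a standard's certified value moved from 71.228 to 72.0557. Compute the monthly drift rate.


rate = (v2 - v1) / months
= (72.0557 - 71.228) / 7
= 0.8277 / 7
= 0.1182

0.1182


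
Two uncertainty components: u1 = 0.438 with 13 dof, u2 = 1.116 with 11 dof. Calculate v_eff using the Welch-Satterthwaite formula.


uc = sqrt(u1^2 + u2^2) = sqrt(0.438^2 + 1.116^2) = 1.1988745
v_eff = uc^4 / (u1^4/v1 + u2^4/v2)
= 1.1988745^4 / (0.438^4/13 + 1.116^4/11)
= 2.0658315 / 0.14384569
v_eff = 14.3614

14.3614


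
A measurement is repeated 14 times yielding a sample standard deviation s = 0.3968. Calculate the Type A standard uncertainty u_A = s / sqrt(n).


u_A = s / sqrt(n)
u_A = 0.3968 / sqrt(14)
u_A = 0.3968 / 3.7416574
u_A = 0.1060

0.1060


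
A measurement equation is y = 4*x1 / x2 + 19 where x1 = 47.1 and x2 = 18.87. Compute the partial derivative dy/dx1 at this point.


y = 4*x1 / x2 + 19
dy/dx1 = 4/x2
Evaluate at x2 = 18.87: c1 = 4 / 18.87
c1 = 0.2120

0.2120


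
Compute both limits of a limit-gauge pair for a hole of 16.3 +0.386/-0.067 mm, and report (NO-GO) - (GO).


GO = nominal - lower_tol (smallest hole = maximum material condition)
GO = 16.3 - 0.067 = 16.233
NO-GO = nominal + upper_tol (largest hole = least material condition)
NO-GO = 16.3 + 0.386 = 16.686
spread = NO-GO - GO = 16.686 - 16.233 = 0.4530

0.4530


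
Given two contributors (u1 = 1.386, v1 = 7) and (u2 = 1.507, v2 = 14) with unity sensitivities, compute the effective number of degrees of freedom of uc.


uc = sqrt(u1^2 + u2^2) = sqrt(1.386^2 + 1.507^2) = 2.0474484
v_eff = uc^4 / (u1^4/v1 + u2^4/v2)
= 2.0474484^4 / (1.386^4/7 + 1.507^4/14)
= 17.573241 / 0.89557963
v_eff = 19.6222

19.6222


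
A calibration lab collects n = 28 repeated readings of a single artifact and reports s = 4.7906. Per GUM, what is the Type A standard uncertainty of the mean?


u_A = s / sqrt(n)
u_A = 4.7906 / sqrt(28)
u_A = 4.7906 / 5.2915026
u_A = 0.9053

0.9053


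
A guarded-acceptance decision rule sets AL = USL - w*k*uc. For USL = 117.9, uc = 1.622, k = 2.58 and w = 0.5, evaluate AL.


U = k * uc = 2.58 * 1.622 = 4.18476
guard band g = w * U = 0.5 * 4.18476 = 2.09238
AL = USL - g = 117.9 - 2.09238
AL = 115.8076

115.8076


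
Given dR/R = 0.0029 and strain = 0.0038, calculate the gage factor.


GF = (dR/R) / epsilon
= 0.0029 / 0.0038
= 0.7632

0.7632


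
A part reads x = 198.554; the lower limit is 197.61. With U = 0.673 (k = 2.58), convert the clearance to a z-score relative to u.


u = U / k = 0.673 / 2.58 = 0.26085271
margin = |LSL - x| = |197.61 - 198.554| = 0.944
z = margin / u = 0.944 / 0.26085271
z = 3.6189

3.6189


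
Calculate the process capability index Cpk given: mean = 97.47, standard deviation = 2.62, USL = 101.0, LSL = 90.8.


Cpu = (USL - mean) / (3*sigma) = (101.0 - 97.47) / (3*2.62) = 0.4491
Cpl = (mean - LSL) / (3*sigma) = (97.47 - 90.8) / (3*2.62) = 0.8486
Cpk = min(Cpu, Cpl) = 0.4491

0.4491


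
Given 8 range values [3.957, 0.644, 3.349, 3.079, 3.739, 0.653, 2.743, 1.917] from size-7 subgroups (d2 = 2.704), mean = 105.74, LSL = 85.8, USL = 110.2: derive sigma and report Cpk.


R_bar = (3.957 + 0.644 + 3.349 + 3.079 + 3.739 + 0.653 + 2.743 + 1.917) / 8 = 2.510125
sigma = R_bar / d2 = 2.510125 / 2.704 = 0.92830067
Cp = (USL - LSL)/(6*sigma) = (110.2 - 85.8)/(6*0.92830067) = 4.3808
Cpu = (110.2 - 105.74)/(3*0.92830067) = 1.6015
Cpl = (105.74 - 85.8)/(3*0.92830067) = 7.1600
Cpk = min(Cpu, Cpl) = 1.6015

1.6015


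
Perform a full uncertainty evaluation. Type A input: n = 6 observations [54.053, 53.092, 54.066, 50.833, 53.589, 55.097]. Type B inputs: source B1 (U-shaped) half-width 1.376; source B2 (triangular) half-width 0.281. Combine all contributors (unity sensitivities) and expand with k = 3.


mean = (54.053 + 53.092 + 54.066 + 50.833 + 53.589 + 55.097) / 6 = 53.455
s = sqrt(sum((x - mean)^2)/(n-1)) = 1.4458007
u_A = s / sqrt(n) = 1.4458007 / sqrt(6) = 0.59024566
u_B1 = 1.376 / sqrt(2) = 0.97297893
u_B2 = 0.281 / sqrt(6) = 0.11471777
uc = sqrt(0.59024566^2 + 0.97297893^2 + 0.11471777^2) = 1.1437824
U = k * uc = 3 * 1.1437824
U = 3.4313

3.4313


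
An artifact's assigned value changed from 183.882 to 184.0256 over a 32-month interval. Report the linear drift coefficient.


rate = (v2 - v1) / months
= (184.0256 - 183.882) / 32
= 0.1436 / 32
= 0.0045

0.0045
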